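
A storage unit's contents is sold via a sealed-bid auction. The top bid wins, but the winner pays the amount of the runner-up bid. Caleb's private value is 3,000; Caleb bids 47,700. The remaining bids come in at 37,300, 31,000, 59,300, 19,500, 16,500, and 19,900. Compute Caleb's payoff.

Highest competing bid: 59,300.
Caleb's bid 47,700 is not the highest, so Caleb loses, pays nothing, and earns zero payoff.

0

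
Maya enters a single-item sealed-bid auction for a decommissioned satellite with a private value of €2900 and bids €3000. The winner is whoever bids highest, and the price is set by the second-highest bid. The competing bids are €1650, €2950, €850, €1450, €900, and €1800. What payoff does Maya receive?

Maya's payoff: -€50.

Highest competing bid: €2950.
Maya's bid €3000 is the highest overall, so Maya wins and pays the second-highest bid, €2950.
Payoff = value − price = €2900 − €2950 = -€50.
Overbidding won the item at a price above value — truthful bidding would have avoided this loss.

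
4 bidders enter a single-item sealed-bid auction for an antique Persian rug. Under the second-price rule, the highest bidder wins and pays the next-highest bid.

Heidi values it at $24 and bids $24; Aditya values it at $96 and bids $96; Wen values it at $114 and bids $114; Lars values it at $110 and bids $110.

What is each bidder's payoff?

Ordered from highest: Wen $114; Lars $110; Aditya $96; Heidi $24.
Wen has the top bid and wins; the price is the second-highest bid, $110.
Wen's payoff = $114 − $110 = $4. All other bidders lose, so their payoff is 0.

Heidi $0, Aditya $0, Wen $4, Lars $0.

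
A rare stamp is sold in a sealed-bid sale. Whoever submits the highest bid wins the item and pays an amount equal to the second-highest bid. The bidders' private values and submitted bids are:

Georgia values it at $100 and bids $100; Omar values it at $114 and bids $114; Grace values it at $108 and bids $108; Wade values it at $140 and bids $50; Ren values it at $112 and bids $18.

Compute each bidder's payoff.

Georgia $0, Omar $6, Grace $0, Wade $0, Ren $0.

Ranking the bids: Omar $114, then Grace $108, then Georgia $100, then Wade $50, then Ren $18.
Omar has the top bid and wins; the price is the second-highest bid, $108.
Omar's payoff = $114 − $108 = $6. All other bidders lose, so their payoff is 0.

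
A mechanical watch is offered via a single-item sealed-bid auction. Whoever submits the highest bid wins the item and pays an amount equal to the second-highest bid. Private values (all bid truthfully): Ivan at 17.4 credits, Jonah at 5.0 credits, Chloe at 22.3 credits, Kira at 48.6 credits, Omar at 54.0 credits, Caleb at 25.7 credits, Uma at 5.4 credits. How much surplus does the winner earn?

Ranking the bids: Omar 54.0 credits; Kira 48.6 credits; Caleb 25.7 credits; Chloe 22.3 credits; Ivan 17.4 credits; Uma 5.4 credits; Jonah 5.0 credits.
Omar wins with the top bid and pays the second-highest, 48.6 credits.
Surplus = 54.0 credits − 48.6 credits = 5.4 credits.

Winner's surplus: 5.4 credits.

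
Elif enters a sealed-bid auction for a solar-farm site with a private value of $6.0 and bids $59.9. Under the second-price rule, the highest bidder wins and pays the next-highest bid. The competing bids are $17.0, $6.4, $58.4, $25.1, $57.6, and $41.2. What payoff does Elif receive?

Highest competing bid: $58.4.
Elif's bid $59.9 is the highest overall, so Elif wins and pays the second-highest bid, $58.4.
Payoff = value − price = $6.0 − $58.4 = -$52.4.
Overbidding won the item at a price above value — truthful bidding would have avoided this loss.

-$52.4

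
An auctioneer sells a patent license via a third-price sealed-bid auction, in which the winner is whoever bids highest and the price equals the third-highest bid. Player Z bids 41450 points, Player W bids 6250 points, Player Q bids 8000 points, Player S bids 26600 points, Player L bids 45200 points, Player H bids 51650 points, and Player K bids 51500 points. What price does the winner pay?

Ranking the bids: Player H 51650 points; Player K 51500 points; Player L 45200 points; Player Z 41450 points; Player S 26600 points; Player Q 8000 points; Player W 6250 points.
Player H is the highest bidder, so Player H wins.
Under the third-price rule, the price is the third-highest bid: 45200 points.

Price paid: 45200 points.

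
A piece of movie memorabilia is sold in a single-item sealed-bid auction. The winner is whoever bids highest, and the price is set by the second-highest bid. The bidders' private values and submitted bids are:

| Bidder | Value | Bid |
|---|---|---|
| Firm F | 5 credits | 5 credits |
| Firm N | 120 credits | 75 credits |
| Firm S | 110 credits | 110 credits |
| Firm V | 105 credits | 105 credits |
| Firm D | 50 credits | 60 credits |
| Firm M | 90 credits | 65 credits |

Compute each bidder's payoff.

Sorted high to low: Firm S 110 credits, then Firm V 105 credits, then Firm N 75 credits, then Firm M 65 credits, then Firm D 60 credits, then Firm F 5 credits.
Firm S has the top bid and wins; the price is the second-highest bid, 105 credits.
Firm S's payoff = 110 credits − 105 credits = 5 credits. All other bidders lose, so their payoff is 0.

Payoffs: Firm F 0 credits, Firm N 0 credits, Firm S 5 credits, Firm V 0 credits, Firm D 0 credits, Firm M 0 credits.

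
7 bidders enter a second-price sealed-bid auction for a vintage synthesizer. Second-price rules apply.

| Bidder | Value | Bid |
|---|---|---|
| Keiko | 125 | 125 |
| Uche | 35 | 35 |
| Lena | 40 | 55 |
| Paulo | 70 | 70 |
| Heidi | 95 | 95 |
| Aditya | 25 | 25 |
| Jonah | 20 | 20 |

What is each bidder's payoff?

Sorted high to low: Keiko 125 > Heidi 95 > Paulo 70 > Lena 55 > Uche 35 > Aditya 25 > Jonah 20.
Keiko has the top bid and wins; the price is the second-highest bid, 95.
Keiko's payoff = 125 − 95 = 30. All other bidders lose, so their payoff is 0.

Keiko 30, Uche 0, Lena 0, Paulo 0, Heidi 0, Aditya 0, Jonah 0.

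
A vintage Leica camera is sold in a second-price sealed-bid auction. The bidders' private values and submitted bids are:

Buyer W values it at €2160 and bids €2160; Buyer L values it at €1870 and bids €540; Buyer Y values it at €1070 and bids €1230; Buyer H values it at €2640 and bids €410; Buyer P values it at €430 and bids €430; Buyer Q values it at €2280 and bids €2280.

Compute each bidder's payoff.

Ordered from highest: Buyer Q €2280, then Buyer W €2160, then Buyer Y €1230, then Buyer L €540, then Buyer P €430, then Buyer H €410.
Buyer Q has the top bid and wins; the price is the second-highest bid, €2160.
Buyer Q's payoff = €2280 − €2160 = €120. All other bidders lose, so their payoff is 0.

Payoffs: Buyer W €0, Buyer L €0, Buyer Y €0, Buyer H €0, Buyer P €0, Buyer Q €120.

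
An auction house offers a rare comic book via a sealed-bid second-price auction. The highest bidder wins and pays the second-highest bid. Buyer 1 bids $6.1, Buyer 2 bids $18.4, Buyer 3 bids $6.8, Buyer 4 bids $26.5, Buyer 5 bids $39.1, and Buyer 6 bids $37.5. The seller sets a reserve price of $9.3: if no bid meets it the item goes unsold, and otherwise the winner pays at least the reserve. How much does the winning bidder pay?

Ordered from highest: Buyer 5 $39.1; Buyer 6 $37.5; Buyer 4 $26.5; Buyer 2 $18.4; Buyer 3 $6.8; Buyer 1 $6.1.
Buyer 5 has the highest bid, so Buyer 5 wins.
The second-highest bid is $37.5, which exceeds the reserve, so that sets the price.

$37.5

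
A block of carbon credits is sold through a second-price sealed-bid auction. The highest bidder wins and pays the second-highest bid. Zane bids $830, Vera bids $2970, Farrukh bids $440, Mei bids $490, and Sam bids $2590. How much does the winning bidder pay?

Price paid: $2590.

Sorted high to low: Vera $2970; Sam $2590; Zane $830; Mei $490; Farrukh $440.
Vera has the highest bid, so Vera wins.
The second-highest bid is $2590, so that is what Vera pays.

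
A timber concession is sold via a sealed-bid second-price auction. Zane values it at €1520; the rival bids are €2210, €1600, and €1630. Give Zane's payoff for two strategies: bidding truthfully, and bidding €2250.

The highest competing bid is €2210.
Bidding truthfully at €1520: the top bid is €2210 (a rival), so Zane loses. Payoff = €0.
Bidding €2250: Zane has the top bid, wins, and pays the second-highest bid €2210. Payoff = €1520 − €2210 = -€690.

Truthful: €0; alternative: -€690.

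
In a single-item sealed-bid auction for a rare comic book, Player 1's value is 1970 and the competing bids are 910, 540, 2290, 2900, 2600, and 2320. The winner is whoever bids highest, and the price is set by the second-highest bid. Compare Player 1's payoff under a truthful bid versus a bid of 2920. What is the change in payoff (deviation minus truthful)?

Change in payoff: -930.

The highest competing bid is 2900.
Bidding truthfully at 1970: the top bid is 2900 (a rival), so Player 1 loses. Payoff = 0.
Bidding 2920: Player 1 has the top bid, wins, and pays the second-highest bid 2900. Payoff = 1970 − 2900 = -930.
Change = -930 − 0 = -930.
Deviating from a truthful bid can only lose payoff in a second-price auction — never gain.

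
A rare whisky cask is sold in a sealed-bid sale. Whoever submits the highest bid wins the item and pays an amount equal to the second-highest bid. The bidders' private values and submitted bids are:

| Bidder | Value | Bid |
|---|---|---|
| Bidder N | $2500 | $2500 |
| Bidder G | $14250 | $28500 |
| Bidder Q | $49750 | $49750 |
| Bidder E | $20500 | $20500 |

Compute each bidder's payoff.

Sorted high to low: Bidder Q $49750; Bidder G $28500; Bidder E $20500; Bidder N $2500.
Bidder Q has the top bid and wins; the price is the second-highest bid, $28500.
Bidder Q's payoff = $49750 − $28500 = $21250. All other bidders lose, so their payoff is 0.

Bidder N $0, Bidder G $0, Bidder Q $21250, Bidder E $0.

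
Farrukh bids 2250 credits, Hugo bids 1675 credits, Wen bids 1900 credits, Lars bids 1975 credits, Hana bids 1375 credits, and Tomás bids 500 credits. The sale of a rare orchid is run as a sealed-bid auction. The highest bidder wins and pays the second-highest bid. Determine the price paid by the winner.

The winner pays 1975 credits.

Sorted high to low: Farrukh 2250 credits; Lars 1975 credits; Wen 1900 credits; Hugo 1675 credits; Hana 1375 credits; Tomás 500 credits.
Farrukh has the highest bid, so Farrukh wins.
The second-highest bid is 1975 credits, so that is what Farrukh pays.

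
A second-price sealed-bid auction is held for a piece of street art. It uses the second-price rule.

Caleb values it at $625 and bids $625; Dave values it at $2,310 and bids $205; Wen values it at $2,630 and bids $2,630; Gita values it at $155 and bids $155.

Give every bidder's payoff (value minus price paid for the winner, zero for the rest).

Ordered from highest: Wen $2,630 > Caleb $625 > Dave $205 > Gita $155.
Wen has the top bid and wins; the price is the second-highest bid, $625.
Wen's payoff = $2,630 − $625 = $2,005. All other bidders lose, so their payoff is 0.

Payoffs: Caleb $0, Dave $0, Wen $2,005, Gita $0.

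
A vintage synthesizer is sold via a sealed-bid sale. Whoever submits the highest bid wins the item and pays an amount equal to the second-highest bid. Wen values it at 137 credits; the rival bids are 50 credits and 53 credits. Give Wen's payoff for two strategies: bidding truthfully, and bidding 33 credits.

Truthful: 84 credits; alternative: 0 credits.

The highest competing bid is 53 credits.
Bidding truthfully at 137 credits: Wen has the top bid, wins, and pays the second-highest bid 53 credits. Payoff = 137 credits − 53 credits = 84 credits.
Bidding 33 credits: the top bid is 53 credits (a rival), so Wen loses. Payoff = 0 credits.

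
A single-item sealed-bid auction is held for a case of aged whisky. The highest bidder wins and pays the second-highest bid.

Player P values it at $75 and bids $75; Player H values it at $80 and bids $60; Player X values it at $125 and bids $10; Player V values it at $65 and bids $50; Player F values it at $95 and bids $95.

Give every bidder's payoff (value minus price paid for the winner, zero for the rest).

Bids in descending order: Player F $95, then Player P $75, then Player H $60, then Player V $50, then Player X $10.
Player F has the top bid and wins; the price is the second-highest bid, $75.
Player F's payoff = $95 − $75 = $20. All other bidders lose, so their payoff is 0.

Player P $0, Player H $0, Player X $0, Player V $0, Player F $20.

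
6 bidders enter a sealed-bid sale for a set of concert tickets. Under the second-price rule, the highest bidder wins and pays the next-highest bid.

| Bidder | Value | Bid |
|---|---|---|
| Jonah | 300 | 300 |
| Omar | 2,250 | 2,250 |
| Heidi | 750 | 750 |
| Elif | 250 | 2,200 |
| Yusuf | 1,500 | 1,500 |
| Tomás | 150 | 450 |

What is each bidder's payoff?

Sorted high to low: Omar 2,250; Elif 2,200; Yusuf 1,500; Heidi 750; Tomás 450; Jonah 300.
Omar has the top bid and wins; the price is the second-highest bid, 2,200.
Omar's payoff = 2,250 − 2,200 = 50. All other bidders lose, so their payoff is 0.

Jonah 0, Omar 50, Heidi 0, Elif 0, Yusuf 0, Tomás 0.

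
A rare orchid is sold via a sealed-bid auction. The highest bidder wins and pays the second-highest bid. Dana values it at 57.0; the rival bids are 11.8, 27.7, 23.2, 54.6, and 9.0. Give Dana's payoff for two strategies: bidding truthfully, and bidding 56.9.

Truthful: 2.4; alternative: 2.4.

The highest competing bid is 54.6.
Bidding truthfully at 57.0: Dana has the top bid, wins, and pays the second-highest bid 54.6. Payoff = 57.0 − 54.6 = 2.4.
Bidding 56.9: Dana has the top bid, wins, and pays the second-highest bid 54.6. Payoff = 57.0 − 54.6 = 2.4.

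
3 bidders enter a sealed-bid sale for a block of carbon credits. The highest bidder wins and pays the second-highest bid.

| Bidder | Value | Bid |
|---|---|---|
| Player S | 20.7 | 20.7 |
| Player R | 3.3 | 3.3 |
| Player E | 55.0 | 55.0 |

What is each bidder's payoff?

Payoffs: Player S 0.0, Player R 0.0, Player E 34.3.

Sorted high to low: Player E 55.0; Player S 20.7; Player R 3.3.
Player E has the top bid and wins; the price is the second-highest bid, 20.7.
Player E's payoff = 55.0 − 20.7 = 34.3. All other bidders lose, so their payoff is 0.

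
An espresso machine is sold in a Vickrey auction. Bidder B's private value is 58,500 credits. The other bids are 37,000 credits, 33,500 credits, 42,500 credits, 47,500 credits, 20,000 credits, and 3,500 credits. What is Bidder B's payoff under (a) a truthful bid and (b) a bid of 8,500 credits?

(a) 11,000 credits  (b) 0 credits

The highest competing bid is 47,500 credits.
Bidding truthfully at 58,500 credits: Bidder B has the top bid, wins, and pays the second-highest bid 47,500 credits. Payoff = 58,500 credits − 47,500 credits = 11,000 credits.
Bidding 8,500 credits: the top bid is 47,500 credits (a rival), so Bidder B loses. Payoff = 0 credits.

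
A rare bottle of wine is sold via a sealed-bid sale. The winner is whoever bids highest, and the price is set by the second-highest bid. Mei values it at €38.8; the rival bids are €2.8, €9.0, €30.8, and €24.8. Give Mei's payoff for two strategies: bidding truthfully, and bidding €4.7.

Truthful: €8.0; alternative: €0.0.

The highest competing bid is €30.8.
Bidding truthfully at €38.8: Mei has the top bid, wins, and pays the second-highest bid €30.8. Payoff = €38.8 − €30.8 = €8.0.
Bidding €4.7: the top bid is €30.8 (a rival), so Mei loses. Payoff = €0.0.
Deviating from a truthful bid can only lose payoff in a second-price auction — never gain.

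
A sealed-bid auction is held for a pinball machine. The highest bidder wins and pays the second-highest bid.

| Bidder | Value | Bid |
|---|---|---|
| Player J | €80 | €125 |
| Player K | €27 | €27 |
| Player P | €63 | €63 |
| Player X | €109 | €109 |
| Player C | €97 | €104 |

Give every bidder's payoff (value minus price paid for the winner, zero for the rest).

Sorted high to low: Player J €125 > Player X €109 > Player C €104 > Player P €63 > Player K €27.
Player J has the top bid and wins; the price is the second-highest bid, €109.
Player J's payoff = €80 − €109 = -€29. All other bidders lose, so their payoff is 0.

Player J -€29, Player K €0, Player P €0, Player X €0, Player C €0.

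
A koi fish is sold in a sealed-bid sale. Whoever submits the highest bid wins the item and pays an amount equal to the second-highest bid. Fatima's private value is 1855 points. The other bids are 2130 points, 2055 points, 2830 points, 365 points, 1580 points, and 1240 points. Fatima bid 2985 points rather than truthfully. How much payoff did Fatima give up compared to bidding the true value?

Payoff forgone: 975 points.

The highest competing bid is 2830 points.
Bidding truthfully at 1855 points: the top bid is 2830 points (a rival), so Fatima loses. Payoff = 0 points.
Bidding 2985 points: Fatima has the top bid, wins, and pays the second-highest bid 2830 points. Payoff = 1855 points − 2830 points = -975 points.
Regret = truthful payoff − actual payoff = 0 points − -975 points = 975 points.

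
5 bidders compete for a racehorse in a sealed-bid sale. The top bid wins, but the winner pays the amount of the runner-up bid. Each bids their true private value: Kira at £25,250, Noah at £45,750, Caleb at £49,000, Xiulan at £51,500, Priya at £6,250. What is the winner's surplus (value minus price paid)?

Surplus = £2,500.

Ranking the bids: Xiulan £51,500 > Caleb £49,000 > Noah £45,750 > Kira £25,250 > Priya £6,250.
Xiulan wins with the top bid and pays the second-highest, £49,000.
Surplus = £51,500 − £49,000 = £2,500.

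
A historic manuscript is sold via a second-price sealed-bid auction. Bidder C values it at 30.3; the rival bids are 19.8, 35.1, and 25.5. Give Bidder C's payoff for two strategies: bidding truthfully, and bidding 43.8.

The highest competing bid is 35.1.
Bidding truthfully at 30.3: the top bid is 35.1 (a rival), so Bidder C loses. Payoff = 0.0.
Bidding 43.8: Bidder C has the top bid, wins, and pays the second-highest bid 35.1. Payoff = 30.3 − 35.1 = -4.8.

Truthful: 0.0; alternative: -4.8.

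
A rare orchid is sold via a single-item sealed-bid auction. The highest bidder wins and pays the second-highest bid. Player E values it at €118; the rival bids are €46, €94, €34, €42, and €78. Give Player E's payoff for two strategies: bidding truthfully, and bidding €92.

Truthful: €24; alternative: €0.

The highest competing bid is €94.
Bidding truthfully at €118: Player E has the top bid, wins, and pays the second-highest bid €94. Payoff = €118 − €94 = €24.
Bidding €92: the top bid is €94 (a rival), so Player E loses. Payoff = €0.
Deviating from a truthful bid can only lose payoff in a second-price auction — never gain.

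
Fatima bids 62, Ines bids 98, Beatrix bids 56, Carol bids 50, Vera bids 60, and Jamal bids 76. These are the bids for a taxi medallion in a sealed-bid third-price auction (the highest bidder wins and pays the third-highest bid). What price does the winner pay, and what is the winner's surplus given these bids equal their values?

Ranking the bids: Ines 98, then Jamal 76, then Fatima 62, then Vera 60, then Beatrix 56, then Carol 50.
Ines is the highest bidder, so Ines wins.
Under the third-price rule, the price is the third-highest bid: 62.
Surplus = 98 − 62 = 36.

The winner pays 62 for a surplus of 36.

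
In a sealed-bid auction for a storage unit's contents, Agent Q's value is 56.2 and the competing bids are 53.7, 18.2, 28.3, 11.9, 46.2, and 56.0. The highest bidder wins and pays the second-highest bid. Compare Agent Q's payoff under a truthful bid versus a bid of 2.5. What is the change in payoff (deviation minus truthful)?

The highest competing bid is 56.0.
Bidding truthfully at 56.2: Agent Q has the top bid, wins, and pays the second-highest bid 56.0. Payoff = 56.2 − 56.0 = 0.2.
Bidding 2.5: the top bid is 56.0 (a rival), so Agent Q loses. Payoff = 0.0.
Change = 0.0 − 0.2 = -0.2.
Deviating from a truthful bid can only lose payoff in a second-price auction — never gain.

Change in payoff: -0.2.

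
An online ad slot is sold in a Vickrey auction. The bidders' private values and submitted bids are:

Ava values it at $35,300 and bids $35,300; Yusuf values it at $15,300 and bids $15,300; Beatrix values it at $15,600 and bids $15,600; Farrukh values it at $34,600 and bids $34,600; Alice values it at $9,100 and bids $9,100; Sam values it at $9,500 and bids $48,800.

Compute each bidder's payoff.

Ava $0, Yusuf $0, Beatrix $0, Farrukh $0, Alice $0, Sam -$25,800.

Bids in descending order: Sam $48,800 > Ava $35,300 > Farrukh $34,600 > Beatrix $15,600 > Yusuf $15,300 > Alice $9,100.
Sam has the top bid and wins; the price is the second-highest bid, $35,300.
Sam's payoff = $9,500 − $35,300 = -$25,800. All other bidders lose, so their payoff is 0.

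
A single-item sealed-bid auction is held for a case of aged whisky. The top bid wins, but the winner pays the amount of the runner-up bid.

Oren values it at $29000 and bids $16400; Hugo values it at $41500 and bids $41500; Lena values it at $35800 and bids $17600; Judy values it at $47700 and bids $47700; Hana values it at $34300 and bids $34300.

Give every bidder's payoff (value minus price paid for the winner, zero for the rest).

Payoffs: Oren $0, Hugo $0, Lena $0, Judy $6200, Hana $0.

Ranking the bids: Judy $47700, then Hugo $41500, then Hana $34300, then Lena $17600, then Oren $16400.
Judy has the top bid and wins; the price is the second-highest bid, $41500.
Judy's payoff = $47700 − $41500 = $6200. All other bidders lose, so their payoff is 0.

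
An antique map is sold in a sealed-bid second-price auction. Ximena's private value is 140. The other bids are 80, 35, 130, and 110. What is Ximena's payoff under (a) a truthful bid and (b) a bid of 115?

The highest competing bid is 130.
Bidding truthfully at 140: Ximena has the top bid, wins, and pays the second-highest bid 130. Payoff = 140 − 130 = 10.
Bidding 115: the top bid is 130 (a rival), so Ximena loses. Payoff = 0.

(a) 10  (b) 0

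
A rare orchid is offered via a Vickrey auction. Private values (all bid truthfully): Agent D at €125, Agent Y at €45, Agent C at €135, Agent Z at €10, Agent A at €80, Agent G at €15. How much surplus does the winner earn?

Sorted high to low: Agent C €135; Agent D €125; Agent A €80; Agent Y €45; Agent G €15; Agent Z €10.
Agent C wins with the top bid and pays the second-highest, €125.
Surplus = €135 − €125 = €10.

€10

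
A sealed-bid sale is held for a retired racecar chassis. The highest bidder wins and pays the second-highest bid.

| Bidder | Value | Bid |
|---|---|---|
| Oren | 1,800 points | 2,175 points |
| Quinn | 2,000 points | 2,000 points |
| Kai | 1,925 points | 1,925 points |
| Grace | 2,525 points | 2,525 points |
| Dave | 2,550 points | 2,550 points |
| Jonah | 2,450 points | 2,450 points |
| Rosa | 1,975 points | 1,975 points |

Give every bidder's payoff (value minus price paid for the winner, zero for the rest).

Oren 0 points, Quinn 0 points, Kai 0 points, Grace 0 points, Dave 25 points, Jonah 0 points, Rosa 0 points.

Bids in descending order: Dave 2,550 points; Grace 2,525 points; Jonah 2,450 points; Oren 2,175 points; Quinn 2,000 points; Rosa 1,975 points; Kai 1,925 points.
Dave has the top bid and wins; the price is the second-highest bid, 2,525 points.
Dave's payoff = 2,550 points − 2,525 points = 25 points. All other bidders lose, so their payoff is 0.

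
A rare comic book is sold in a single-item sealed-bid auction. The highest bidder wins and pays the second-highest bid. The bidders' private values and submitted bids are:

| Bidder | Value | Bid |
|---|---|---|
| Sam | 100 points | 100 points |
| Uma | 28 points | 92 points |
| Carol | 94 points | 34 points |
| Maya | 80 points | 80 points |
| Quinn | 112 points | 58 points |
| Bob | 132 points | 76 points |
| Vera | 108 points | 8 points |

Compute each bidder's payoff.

Bids in descending order: Sam 100 points > Uma 92 points > Maya 80 points > Bob 76 points > Quinn 58 points > Carol 34 points > Vera 8 points.
Sam has the top bid and wins; the price is the second-highest bid, 92 points.
Sam's payoff = 100 points − 92 points = 8 points. All other bidders lose, so their payoff is 0.

Payoffs: Sam 8 points, Uma 0 points, Carol 0 points, Maya 0 points, Quinn 0 points, Bob 0 points, Vera 0 points.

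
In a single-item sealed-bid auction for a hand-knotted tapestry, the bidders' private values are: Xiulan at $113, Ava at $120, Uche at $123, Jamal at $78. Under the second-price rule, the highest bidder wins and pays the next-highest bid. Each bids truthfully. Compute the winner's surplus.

Bids in descending order: Uche $123, then Ava $120, then Xiulan $113, then Jamal $78.
Uche wins with the top bid and pays the second-highest, $120.
Surplus = $123 − $120 = $3.

$3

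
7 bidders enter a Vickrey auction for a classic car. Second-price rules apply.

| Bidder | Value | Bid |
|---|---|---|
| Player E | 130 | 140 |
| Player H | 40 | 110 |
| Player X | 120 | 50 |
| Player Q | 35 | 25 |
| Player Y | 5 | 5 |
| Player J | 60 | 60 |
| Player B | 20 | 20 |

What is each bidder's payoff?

Player E 20, Player H 0, Player X 0, Player Q 0, Player Y 0, Player J 0, Player B 0.

Sorted high to low: Player E 140; Player H 110; Player J 60; Player X 50; Player Q 25; Player B 20; Player Y 5.
Player E has the top bid and wins; the price is the second-highest bid, 110.
Player E's payoff = 130 − 110 = 20. All other bidders lose, so their payoff is 0.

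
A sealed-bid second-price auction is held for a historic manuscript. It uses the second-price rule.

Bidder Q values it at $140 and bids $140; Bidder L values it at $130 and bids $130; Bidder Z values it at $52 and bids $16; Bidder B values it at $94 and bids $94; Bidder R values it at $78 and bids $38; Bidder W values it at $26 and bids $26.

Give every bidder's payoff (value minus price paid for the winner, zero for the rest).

Bidder Q $10, Bidder L $0, Bidder Z $0, Bidder B $0, Bidder R $0, Bidder W $0.

Sorted high to low: Bidder Q $140; Bidder L $130; Bidder B $94; Bidder R $38; Bidder W $26; Bidder Z $16.
Bidder Q has the top bid and wins; the price is the second-highest bid, $130.
Bidder Q's payoff = $140 − $130 = $10. All other bidders lose, so their payoff is 0.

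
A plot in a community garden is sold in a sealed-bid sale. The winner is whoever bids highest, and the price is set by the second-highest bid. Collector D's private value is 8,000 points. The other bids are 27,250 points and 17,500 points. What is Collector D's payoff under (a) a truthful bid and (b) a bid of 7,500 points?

The highest competing bid is 27,250 points.
Bidding truthfully at 8,000 points: the top bid is 27,250 points (a rival), so Collector D loses. Payoff = 0 points.
Bidding 7,500 points: the top bid is 27,250 points (a rival), so Collector D loses. Payoff = 0 points.

(a) 0 points  (b) 0 points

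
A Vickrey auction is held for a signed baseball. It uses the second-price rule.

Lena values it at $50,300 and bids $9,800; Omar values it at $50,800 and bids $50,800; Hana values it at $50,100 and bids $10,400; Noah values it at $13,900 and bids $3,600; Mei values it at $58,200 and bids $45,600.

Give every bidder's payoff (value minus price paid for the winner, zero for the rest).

Ranking the bids: Omar $50,800 > Mei $45,600 > Hana $10,400 > Lena $9,800 > Noah $3,600.
Omar has the top bid and wins; the price is the second-highest bid, $45,600.
Omar's payoff = $50,800 − $45,600 = $5,200. All other bidders lose, so their payoff is 0.

Lena $0, Omar $5,200, Hana $0, Noah $0, Mei $0.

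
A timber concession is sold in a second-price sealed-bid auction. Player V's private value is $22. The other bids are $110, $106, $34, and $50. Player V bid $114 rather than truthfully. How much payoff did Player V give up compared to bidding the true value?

Payoff forgone: $88.

The highest competing bid is $110.
Bidding truthfully at $22: the top bid is $110 (a rival), so Player V loses. Payoff = $0.
Bidding $114: Player V has the top bid, wins, and pays the second-highest bid $110. Payoff = $22 − $110 = -$88.
Regret = truthful payoff − actual payoff = $0 − -$88 = $88.
This is the dominant-strategy logic: truthful bidding weakly beats any alternative.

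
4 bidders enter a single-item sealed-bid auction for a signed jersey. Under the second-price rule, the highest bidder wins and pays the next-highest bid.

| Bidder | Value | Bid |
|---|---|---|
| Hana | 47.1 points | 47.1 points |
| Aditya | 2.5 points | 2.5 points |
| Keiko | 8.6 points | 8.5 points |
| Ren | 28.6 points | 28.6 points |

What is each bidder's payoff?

Ranking the bids: Hana 47.1 points > Ren 28.6 points > Keiko 8.5 points > Aditya 2.5 points.
Hana has the top bid and wins; the price is the second-highest bid, 28.6 points.
Hana's payoff = 47.1 points − 28.6 points = 18.5 points. All other bidders lose, so their payoff is 0.

Hana 18.5 points, Aditya 0.0 points, Keiko 0.0 points, Ren 0.0 points.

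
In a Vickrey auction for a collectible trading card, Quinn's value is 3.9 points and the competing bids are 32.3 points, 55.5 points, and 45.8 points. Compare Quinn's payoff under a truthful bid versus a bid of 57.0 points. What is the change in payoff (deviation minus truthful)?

The highest competing bid is 55.5 points.
Bidding truthfully at 3.9 points: the top bid is 55.5 points (a rival), so Quinn loses. Payoff = 0.0 points.
Bidding 57.0 points: Quinn has the top bid, wins, and pays the second-highest bid 55.5 points. Payoff = 3.9 points − 55.5 points = -51.6 points.
Change = -51.6 points − 0.0 points = -51.6 points.
This is the dominant-strategy logic: truthful bidding weakly beats any alternative.

Change in payoff: -51.6 points.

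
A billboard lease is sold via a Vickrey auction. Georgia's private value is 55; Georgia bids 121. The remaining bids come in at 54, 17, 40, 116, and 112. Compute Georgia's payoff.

Highest competing bid: 116.
Georgia's bid 121 is the highest overall, so Georgia wins and pays the second-highest bid, 116.
Payoff = value − price = 55 − 116 = -61.
Overbidding won the item at a price above value — truthful bidding would have avoided this loss.

Payoff = -61.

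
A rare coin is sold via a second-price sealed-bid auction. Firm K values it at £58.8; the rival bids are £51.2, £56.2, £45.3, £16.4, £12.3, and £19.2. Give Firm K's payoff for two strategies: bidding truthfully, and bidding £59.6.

Truthful: £2.6; alternative: £2.6.

The highest competing bid is £56.2.
Bidding truthfully at £58.8: Firm K has the top bid, wins, and pays the second-highest bid £56.2. Payoff = £58.8 − £56.2 = £2.6.
Bidding £59.6: Firm K has the top bid, wins, and pays the second-highest bid £56.2. Payoff = £58.8 − £56.2 = £2.6.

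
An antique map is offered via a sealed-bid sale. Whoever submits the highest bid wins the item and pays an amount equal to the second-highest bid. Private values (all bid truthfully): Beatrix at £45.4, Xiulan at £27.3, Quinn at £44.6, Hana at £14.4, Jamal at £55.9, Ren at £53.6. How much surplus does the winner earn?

£2.3

Sorted high to low: Jamal £55.9; Ren £53.6; Beatrix £45.4; Quinn £44.6; Xiulan £27.3; Hana £14.4.
Jamal wins with the top bid and pays the second-highest, £53.6.
Surplus = £55.9 − £53.6 = £2.3.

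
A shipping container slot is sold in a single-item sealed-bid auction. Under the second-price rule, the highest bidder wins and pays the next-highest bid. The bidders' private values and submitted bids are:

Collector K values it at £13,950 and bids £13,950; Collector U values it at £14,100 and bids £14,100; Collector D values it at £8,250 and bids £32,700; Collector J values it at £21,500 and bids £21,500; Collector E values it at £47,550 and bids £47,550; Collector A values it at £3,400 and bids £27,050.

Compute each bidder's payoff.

Ordered from highest: Collector E £47,550, then Collector D £32,700, then Collector A £27,050, then Collector J £21,500, then Collector U £14,100, then Collector K £13,950.
Collector E has the top bid and wins; the price is the second-highest bid, £32,700.
Collector E's payoff = £47,550 − £32,700 = £14,850. All other bidders lose, so their payoff is 0.

Payoffs: Collector K £0, Collector U £0, Collector D £0, Collector J £0, Collector E £14,850, Collector A £0.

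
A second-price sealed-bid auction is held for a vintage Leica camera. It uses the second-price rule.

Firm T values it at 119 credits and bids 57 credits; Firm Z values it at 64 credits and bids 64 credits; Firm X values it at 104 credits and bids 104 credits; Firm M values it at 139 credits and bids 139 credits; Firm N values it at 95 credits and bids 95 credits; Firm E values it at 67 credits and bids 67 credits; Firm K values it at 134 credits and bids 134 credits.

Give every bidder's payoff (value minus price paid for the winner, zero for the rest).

Ranking the bids: Firm M 139 credits, then Firm K 134 credits, then Firm X 104 credits, then Firm N 95 credits, then Firm E 67 credits, then Firm Z 64 credits, then Firm T 57 credits.
Firm M has the top bid and wins; the price is the second-highest bid, 134 credits.
Firm M's payoff = 139 credits − 134 credits = 5 credits. All other bidders lose, so their payoff is 0.

Payoffs: Firm T 0 credits, Firm Z 0 credits, Firm X 0 credits, Firm M 5 credits, Firm N 0 credits, Firm E 0 credits, Firm K 0 credits.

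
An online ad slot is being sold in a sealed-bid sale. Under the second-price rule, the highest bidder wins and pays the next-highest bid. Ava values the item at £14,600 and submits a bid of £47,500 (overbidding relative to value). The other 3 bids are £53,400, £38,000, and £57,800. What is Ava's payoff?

Payoff = £0.

Highest competing bid: £57,800.
Ava's bid £47,500 is not the highest, so Ava loses, pays nothing, and earns zero payoff.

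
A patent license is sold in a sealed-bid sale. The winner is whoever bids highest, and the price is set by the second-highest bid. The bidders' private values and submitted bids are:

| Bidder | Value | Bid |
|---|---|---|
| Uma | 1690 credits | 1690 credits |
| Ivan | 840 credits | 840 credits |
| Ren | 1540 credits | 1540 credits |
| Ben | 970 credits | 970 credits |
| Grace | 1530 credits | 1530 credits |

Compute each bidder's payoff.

Sorted high to low: Uma 1690 credits, then Ren 1540 credits, then Grace 1530 credits, then Ben 970 credits, then Ivan 840 credits.
Uma has the top bid and wins; the price is the second-highest bid, 1540 credits.
Uma's payoff = 1690 credits − 1540 credits = 150 credits. All other bidders lose, so their payoff is 0.

Payoffs: Uma 150 credits, Ivan 0 credits, Ren 0 credits, Ben 0 credits, Grace 0 credits.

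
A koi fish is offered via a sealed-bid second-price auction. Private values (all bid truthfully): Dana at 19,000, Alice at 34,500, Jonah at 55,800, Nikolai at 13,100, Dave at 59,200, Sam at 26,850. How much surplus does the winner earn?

Winner's surplus: 3,400.

Bids in descending order: Dave 59,200 > Jonah 55,800 > Alice 34,500 > Sam 26,850 > Dana 19,000 > Nikolai 13,100.
Dave wins with the top bid and pays the second-highest, 55,800.
Surplus = 59,200 − 55,800 = 3,400.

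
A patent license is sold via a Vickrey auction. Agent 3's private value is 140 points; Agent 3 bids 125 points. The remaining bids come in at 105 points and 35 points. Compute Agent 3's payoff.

35 points

Highest competing bid: 105 points.
Agent 3's bid 125 points is the highest overall, so Agent 3 wins and pays the second-highest bid, 105 points.
Payoff = value − price = 140 points − 105 points = 35 points.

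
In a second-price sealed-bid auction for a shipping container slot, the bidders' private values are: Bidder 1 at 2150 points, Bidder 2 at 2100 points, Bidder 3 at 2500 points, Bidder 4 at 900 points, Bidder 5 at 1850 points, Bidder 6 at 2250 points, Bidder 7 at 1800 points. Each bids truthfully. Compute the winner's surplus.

Bids in descending order: Bidder 3 2500 points; Bidder 6 2250 points; Bidder 1 2150 points; Bidder 2 2100 points; Bidder 5 1850 points; Bidder 7 1800 points; Bidder 4 900 points.
Bidder 3 wins with the top bid and pays the second-highest, 2250 points.
Surplus = 2500 points − 2250 points = 250 points.

Surplus = 250 points.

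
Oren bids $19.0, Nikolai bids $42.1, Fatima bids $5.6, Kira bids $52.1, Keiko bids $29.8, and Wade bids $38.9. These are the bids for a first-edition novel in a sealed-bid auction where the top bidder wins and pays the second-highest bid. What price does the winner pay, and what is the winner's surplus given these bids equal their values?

Price $42.1; surplus $10.0.

Ranking the bids: Kira $52.1 > Nikolai $42.1 > Wade $38.9 > Keiko $29.8 > Oren $19.0 > Fatima $5.6.
Kira is the highest bidder, so Kira wins.
Under the second-price rule, the price is the second-highest bid: $42.1.
Surplus = $52.1 − $42.1 = $10.0.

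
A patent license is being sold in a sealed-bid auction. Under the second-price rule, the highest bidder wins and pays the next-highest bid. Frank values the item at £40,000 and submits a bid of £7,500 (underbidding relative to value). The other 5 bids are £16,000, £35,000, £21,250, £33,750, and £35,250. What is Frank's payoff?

Highest competing bid: £35,250.
Frank's bid £7,500 is not the highest, so Frank loses, pays nothing, and earns zero payoff.

£0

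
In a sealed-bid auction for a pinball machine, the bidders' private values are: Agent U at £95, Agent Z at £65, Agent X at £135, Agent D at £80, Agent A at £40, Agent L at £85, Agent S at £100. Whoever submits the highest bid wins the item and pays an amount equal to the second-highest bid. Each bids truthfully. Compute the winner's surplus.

Surplus = £35.

Bids in descending order: Agent X £135; Agent S £100; Agent U £95; Agent L £85; Agent D £80; Agent Z £65; Agent A £40.
Agent X wins with the top bid and pays the second-highest, £100.
Surplus = £135 − £100 = £35.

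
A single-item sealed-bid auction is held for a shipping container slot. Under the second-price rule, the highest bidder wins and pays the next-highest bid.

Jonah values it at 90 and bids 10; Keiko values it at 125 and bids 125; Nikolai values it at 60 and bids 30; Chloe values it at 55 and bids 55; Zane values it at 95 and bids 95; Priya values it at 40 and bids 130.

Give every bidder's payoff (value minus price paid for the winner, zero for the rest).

Sorted high to low: Priya 130; Keiko 125; Zane 95; Chloe 55; Nikolai 30; Jonah 10.
Priya has the top bid and wins; the price is the second-highest bid, 125.
Priya's payoff = 40 − 125 = -85. All other bidders lose, so their payoff is 0.

Jonah 0, Keiko 0, Nikolai 0, Chloe 0, Zane 0, Priya -85.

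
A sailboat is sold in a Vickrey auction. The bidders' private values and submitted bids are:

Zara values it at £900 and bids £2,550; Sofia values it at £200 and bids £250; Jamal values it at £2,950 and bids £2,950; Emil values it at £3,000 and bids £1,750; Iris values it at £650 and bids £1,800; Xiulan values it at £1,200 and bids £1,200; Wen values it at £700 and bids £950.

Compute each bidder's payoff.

Bids in descending order: Jamal £2,950, then Zara £2,550, then Iris £1,800, then Emil £1,750, then Xiulan £1,200, then Wen £950, then Sofia £250.
Jamal has the top bid and wins; the price is the second-highest bid, £2,550.
Jamal's payoff = £2,950 − £2,550 = £400. All other bidders lose, so their payoff is 0.

Payoffs: Zara £0, Sofia £0, Jamal £400, Emil £0, Iris £0, Xiulan £0, Wen £0.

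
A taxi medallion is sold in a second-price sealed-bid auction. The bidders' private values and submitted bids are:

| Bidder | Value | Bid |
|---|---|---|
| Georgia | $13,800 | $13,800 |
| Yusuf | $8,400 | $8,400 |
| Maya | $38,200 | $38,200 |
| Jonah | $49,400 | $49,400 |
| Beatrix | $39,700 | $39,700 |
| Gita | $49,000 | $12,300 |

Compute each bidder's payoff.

Georgia $0, Yusuf $0, Maya $0, Jonah $9,700, Beatrix $0, Gita $0.

Ranking the bids: Jonah $49,400 > Beatrix $39,700 > Maya $38,200 > Georgia $13,800 > Gita $12,300 > Yusuf $8,400.
Jonah has the top bid and wins; the price is the second-highest bid, $39,700.
Jonah's payoff = $49,400 − $39,700 = $9,700. All other bidders lose, so their payoff is 0.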